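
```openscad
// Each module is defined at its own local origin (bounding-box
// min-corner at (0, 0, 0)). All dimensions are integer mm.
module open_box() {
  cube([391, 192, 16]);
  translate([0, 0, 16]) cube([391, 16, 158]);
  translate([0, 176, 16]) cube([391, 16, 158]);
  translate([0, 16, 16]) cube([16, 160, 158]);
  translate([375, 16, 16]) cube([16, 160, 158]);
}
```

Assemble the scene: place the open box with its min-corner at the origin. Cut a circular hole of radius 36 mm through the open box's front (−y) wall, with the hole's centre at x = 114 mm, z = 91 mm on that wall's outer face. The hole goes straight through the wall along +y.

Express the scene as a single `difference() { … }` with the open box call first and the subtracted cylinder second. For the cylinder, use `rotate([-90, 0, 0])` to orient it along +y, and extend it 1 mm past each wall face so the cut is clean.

difference() {
  open_box();
  translate([114, -1, 91]) rotate([-90, 0, 0]) cylinder(h = 18, r = 36);
}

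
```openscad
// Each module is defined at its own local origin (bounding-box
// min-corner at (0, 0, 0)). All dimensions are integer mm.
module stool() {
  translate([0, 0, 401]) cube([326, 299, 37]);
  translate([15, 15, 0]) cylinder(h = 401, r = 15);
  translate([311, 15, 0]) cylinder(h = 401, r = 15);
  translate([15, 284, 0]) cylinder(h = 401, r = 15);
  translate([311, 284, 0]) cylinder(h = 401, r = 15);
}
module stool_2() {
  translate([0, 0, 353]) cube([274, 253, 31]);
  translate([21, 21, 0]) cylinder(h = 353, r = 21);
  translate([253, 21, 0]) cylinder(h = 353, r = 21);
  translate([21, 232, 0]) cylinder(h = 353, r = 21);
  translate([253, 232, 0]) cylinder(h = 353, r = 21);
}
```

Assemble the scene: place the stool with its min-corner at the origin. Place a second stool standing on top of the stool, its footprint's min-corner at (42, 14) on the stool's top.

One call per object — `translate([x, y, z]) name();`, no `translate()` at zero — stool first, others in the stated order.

stool();
translate([42, 14, 438]) stool_2();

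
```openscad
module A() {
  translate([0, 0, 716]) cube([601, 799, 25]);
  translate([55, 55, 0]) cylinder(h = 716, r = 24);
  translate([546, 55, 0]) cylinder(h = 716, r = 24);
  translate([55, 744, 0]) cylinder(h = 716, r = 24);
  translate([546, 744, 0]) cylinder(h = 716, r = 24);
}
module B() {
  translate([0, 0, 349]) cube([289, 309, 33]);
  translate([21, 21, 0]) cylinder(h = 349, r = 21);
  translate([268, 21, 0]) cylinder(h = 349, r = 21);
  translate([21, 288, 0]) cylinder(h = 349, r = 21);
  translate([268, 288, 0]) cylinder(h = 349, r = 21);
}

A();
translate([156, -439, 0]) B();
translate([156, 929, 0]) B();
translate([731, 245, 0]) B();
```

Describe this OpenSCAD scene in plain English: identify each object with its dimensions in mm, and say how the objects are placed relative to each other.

A is a table with a 601×799 mm rectangular top, 25 mm thick, top surface at z = 741 mm, supported by four round legs of 48 mm diameter, each leg's bounding box inset 31 mm from the nearest pair of top edges, running from the floor.

B is a four-legged stool. The seat is 289×309 mm, 33 mm thick, top at z = 382 mm. It stands on four round legs, each 42 mm in diameter, from z = 0 to the seat underside, each leg's axis is inset half a diameter from the nearest pair of seat edges (so the leg's bounding box is flush with the corner).

Three stools sit around the table at the −y, +y, +x sides.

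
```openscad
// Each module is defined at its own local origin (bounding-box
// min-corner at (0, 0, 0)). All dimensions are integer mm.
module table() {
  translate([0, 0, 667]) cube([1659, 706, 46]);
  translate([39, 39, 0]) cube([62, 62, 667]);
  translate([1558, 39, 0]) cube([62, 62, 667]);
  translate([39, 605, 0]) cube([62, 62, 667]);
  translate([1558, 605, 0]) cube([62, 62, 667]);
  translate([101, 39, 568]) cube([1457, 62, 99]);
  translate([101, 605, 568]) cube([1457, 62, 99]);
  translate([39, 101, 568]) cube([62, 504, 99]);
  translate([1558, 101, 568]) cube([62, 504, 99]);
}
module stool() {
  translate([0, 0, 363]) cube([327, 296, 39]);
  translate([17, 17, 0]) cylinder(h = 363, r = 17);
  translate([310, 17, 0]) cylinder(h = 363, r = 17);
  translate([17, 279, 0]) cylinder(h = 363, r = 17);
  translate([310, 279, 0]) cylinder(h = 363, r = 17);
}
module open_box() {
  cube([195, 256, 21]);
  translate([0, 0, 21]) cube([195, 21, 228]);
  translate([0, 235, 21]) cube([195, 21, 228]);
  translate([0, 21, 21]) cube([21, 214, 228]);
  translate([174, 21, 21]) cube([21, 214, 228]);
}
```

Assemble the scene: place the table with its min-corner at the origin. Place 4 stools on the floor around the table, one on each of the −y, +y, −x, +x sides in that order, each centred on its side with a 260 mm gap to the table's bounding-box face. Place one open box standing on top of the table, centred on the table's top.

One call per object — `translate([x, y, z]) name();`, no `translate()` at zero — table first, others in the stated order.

table();
translate([666, -556, 0]) stool();
translate([666, 966, 0]) stool();
translate([-587, 205, 0]) stool();
translate([1919, 205, 0]) stool();
translate([732, 225, 713]) open_box();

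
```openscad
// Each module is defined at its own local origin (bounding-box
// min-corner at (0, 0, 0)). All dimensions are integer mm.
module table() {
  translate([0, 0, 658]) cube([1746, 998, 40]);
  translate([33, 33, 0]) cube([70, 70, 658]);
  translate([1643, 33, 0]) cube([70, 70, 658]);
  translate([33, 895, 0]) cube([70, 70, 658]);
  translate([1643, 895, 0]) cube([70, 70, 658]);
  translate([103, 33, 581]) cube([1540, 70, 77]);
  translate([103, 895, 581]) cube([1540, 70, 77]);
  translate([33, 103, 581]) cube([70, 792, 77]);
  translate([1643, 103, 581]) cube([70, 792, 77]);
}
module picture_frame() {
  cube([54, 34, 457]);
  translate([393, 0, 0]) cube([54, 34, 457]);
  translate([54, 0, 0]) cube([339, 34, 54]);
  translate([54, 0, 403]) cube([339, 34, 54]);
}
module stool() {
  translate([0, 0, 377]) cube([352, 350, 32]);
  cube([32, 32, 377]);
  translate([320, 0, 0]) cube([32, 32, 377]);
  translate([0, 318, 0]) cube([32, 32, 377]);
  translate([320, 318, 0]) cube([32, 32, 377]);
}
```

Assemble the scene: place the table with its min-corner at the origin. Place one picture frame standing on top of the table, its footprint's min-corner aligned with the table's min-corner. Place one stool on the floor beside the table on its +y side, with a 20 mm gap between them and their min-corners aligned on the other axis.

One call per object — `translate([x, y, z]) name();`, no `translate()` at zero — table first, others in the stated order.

table();
translate([0, 0, 698]) picture_frame();
translate([0, 1018, 0]) stool();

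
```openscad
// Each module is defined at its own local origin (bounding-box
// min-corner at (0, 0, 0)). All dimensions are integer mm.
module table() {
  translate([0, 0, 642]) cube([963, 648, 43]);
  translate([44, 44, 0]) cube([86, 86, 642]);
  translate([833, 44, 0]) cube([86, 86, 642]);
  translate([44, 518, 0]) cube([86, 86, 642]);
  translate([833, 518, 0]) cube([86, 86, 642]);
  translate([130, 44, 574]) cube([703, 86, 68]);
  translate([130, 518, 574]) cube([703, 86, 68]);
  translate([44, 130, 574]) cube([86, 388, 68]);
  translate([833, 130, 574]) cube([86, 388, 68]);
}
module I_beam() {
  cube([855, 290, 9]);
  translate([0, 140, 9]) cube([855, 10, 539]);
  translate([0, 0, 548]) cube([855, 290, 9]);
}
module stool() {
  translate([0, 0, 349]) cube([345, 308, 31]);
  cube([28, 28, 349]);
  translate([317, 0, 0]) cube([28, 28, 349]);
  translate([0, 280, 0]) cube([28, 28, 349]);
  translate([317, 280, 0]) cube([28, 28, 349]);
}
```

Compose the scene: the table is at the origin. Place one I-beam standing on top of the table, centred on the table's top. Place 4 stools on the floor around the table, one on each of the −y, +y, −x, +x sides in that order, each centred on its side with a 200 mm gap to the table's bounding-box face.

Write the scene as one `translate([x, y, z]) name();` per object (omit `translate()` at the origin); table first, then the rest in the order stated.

table();
translate([54, 179, 685]) I_beam();
translate([309, -508, 0]) stool();
translate([309, 848, 0]) stool();
translate([-545, 170, 0]) stool();
translate([1163, 170, 0]) stool();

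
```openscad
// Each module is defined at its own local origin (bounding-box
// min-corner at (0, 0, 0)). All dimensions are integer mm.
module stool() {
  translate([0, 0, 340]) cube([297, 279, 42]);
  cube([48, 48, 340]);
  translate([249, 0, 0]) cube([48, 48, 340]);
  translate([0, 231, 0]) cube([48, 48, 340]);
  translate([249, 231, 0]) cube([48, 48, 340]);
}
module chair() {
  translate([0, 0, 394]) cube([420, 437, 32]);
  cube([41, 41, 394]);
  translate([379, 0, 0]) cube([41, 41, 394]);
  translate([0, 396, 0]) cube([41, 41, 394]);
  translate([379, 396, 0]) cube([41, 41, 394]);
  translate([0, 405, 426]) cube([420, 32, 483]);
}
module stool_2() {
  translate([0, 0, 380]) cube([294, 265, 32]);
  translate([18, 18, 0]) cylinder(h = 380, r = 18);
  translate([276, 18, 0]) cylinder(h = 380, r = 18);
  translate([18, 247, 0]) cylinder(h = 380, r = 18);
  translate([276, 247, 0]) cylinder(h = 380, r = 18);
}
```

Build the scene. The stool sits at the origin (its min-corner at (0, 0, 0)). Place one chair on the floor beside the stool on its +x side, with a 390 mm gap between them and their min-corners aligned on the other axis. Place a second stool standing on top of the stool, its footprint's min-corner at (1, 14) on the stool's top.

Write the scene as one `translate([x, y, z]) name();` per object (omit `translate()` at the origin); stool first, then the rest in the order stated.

stool();
translate([687, 0, 0]) chair();
translate([1, 14, 382]) stool_2();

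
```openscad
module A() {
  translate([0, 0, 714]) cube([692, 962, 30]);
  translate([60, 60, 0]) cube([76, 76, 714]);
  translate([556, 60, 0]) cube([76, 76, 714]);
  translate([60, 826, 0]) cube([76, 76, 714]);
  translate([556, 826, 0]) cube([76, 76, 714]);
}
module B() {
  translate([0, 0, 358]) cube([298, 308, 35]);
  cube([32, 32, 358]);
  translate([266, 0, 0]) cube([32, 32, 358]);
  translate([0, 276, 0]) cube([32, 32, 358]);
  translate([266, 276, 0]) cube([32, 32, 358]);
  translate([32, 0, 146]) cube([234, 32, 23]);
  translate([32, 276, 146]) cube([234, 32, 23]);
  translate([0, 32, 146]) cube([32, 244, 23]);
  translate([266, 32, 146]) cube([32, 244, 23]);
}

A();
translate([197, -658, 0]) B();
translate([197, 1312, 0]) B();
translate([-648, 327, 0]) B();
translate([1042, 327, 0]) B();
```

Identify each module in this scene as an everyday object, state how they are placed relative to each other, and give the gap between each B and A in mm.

Each stool's nearest face is 350 mm from the table's bounding box.

A is a table. B is a stool. Four stools sit around the table at the −y, +y, −x, +x sides. The gap between each stool and the table is 350 mm.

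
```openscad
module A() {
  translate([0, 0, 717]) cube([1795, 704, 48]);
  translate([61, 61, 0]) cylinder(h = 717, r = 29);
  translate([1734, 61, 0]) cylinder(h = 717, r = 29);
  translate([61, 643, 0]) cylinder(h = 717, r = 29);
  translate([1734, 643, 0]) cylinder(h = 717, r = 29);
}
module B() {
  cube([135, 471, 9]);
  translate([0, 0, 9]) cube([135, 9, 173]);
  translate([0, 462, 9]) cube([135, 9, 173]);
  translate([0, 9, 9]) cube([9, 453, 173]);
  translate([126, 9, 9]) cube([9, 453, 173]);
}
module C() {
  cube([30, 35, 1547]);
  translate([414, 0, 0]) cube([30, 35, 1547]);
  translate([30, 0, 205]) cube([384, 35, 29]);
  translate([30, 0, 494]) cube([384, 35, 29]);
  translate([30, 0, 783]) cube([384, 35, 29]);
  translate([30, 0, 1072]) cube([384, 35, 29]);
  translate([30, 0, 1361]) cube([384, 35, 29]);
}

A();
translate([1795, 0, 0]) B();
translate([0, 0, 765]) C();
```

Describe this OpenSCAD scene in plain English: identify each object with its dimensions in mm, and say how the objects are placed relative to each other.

A is a table with a 1795×704 mm rectangular top, 48 mm thick, top surface at z = 765 mm, supported by four round legs of 58 mm diameter, each leg's bounding box inset 32 mm from the nearest pair of top edges, running from the floor.

B is an open-topped rectangular box: outside dimensions 135×471×182 mm, with a uniform wall and base thickness of 9 mm. The base is a full 135×471 slab on the floor; four walls sit on top of the base. The front and back walls (the −y and +y sides) span the full width; the two side walls fit between them.

C is a straight ladder. Two 30×35 mm vertical rails, 1547 mm tall, stand 444 mm apart (outside-to-outside) with their front faces coplanar on the −y side. 5 rungs, each 35 mm deep and 29 mm tall, span between the inner faces of the rails, front faces flush with the rails. The lowest rung's underside is at z = 205 mm and rungs are spaced 289 mm apart (underside to underside).

The open box is against the table's +x side, with their −y faces flush. The ladder is on top of the table.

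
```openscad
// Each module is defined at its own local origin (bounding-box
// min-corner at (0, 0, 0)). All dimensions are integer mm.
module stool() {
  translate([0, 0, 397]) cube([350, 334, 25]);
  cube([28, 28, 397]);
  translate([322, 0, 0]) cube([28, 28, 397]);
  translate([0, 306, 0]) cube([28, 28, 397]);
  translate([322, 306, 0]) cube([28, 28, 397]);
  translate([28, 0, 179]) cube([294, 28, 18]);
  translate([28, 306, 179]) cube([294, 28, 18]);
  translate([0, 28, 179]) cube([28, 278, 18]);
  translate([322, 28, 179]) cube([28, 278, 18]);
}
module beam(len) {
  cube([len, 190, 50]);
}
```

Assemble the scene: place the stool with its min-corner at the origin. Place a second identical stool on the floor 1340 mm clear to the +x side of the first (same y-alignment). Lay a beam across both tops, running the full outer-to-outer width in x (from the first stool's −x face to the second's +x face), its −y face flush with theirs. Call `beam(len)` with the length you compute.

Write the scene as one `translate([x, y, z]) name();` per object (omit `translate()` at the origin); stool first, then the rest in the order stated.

stool();
translate([1690, 0, 0]) stool();
translate([0, 0, 422]) beam(2040);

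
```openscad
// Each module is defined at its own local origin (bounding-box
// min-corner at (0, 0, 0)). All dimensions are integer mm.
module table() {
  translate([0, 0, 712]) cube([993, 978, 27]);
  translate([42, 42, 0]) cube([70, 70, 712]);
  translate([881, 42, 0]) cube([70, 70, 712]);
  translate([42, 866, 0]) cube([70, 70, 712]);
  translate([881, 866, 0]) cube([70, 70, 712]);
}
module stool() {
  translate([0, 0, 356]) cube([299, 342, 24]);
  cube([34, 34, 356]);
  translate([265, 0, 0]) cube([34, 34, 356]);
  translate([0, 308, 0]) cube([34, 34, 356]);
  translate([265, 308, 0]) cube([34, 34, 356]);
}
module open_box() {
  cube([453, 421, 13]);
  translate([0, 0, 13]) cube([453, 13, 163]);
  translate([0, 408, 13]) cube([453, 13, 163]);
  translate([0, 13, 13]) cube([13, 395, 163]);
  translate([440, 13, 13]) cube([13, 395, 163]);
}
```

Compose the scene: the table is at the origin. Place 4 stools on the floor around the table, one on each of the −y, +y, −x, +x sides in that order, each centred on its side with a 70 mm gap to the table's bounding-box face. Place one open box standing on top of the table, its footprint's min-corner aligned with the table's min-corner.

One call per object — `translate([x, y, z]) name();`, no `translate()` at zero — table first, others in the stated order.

table();
translate([347, -412, 0]) stool();
translate([347, 1048, 0]) stool();
translate([-369, 318, 0]) stool();
translate([1063, 318, 0]) stool();
translate([0, 0, 739]) open_box();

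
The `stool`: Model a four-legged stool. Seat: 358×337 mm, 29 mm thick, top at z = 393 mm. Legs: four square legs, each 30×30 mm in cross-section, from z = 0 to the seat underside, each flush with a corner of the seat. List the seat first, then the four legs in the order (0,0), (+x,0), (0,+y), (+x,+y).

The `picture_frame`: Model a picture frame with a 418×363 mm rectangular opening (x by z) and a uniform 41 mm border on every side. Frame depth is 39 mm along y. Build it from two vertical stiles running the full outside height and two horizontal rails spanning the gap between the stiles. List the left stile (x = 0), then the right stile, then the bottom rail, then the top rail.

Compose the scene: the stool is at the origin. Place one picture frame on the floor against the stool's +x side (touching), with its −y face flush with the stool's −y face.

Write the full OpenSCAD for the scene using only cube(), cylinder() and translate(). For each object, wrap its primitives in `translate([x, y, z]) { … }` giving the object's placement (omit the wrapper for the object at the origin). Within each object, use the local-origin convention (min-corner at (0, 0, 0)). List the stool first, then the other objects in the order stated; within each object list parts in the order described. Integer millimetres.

translate([0, 0, 364]) cube([358, 337, 29]);
cube([30, 30, 364]);
translate([328, 0, 0]) cube([30, 30, 364]);
translate([0, 307, 0]) cube([30, 30, 364]);
translate([328, 307, 0]) cube([30, 30, 364]);
translate([358, 0, 0]) {
  cube([41, 39, 445]);
  translate([459, 0, 0]) cube([41, 39, 445]);
  translate([41, 0, 0]) cube([418, 39, 41]);
  translate([41, 0, 404]) cube([418, 39, 41]);
}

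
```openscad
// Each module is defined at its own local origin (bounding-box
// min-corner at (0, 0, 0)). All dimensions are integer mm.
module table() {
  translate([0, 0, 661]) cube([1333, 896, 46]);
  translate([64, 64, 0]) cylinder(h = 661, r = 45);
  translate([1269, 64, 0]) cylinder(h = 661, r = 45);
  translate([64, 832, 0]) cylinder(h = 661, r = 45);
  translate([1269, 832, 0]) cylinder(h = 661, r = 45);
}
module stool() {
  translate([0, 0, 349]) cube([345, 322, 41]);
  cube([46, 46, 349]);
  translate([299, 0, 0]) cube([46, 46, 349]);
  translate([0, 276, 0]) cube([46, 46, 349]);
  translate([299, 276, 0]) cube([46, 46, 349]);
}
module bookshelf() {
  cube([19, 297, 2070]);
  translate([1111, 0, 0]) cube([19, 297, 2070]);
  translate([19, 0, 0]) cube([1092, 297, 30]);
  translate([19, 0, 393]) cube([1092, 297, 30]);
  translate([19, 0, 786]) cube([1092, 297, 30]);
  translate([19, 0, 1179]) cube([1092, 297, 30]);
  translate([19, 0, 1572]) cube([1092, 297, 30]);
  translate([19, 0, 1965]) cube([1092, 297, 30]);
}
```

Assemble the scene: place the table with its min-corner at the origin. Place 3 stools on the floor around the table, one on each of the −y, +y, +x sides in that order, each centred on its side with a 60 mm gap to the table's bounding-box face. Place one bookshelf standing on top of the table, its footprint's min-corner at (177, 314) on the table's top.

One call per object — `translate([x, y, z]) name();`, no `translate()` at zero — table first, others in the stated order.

table();
translate([494, -382, 0]) stool();
translate([494, 956, 0]) stool();
translate([1393, 287, 0]) stool();
translate([177, 314, 707]) bookshelf();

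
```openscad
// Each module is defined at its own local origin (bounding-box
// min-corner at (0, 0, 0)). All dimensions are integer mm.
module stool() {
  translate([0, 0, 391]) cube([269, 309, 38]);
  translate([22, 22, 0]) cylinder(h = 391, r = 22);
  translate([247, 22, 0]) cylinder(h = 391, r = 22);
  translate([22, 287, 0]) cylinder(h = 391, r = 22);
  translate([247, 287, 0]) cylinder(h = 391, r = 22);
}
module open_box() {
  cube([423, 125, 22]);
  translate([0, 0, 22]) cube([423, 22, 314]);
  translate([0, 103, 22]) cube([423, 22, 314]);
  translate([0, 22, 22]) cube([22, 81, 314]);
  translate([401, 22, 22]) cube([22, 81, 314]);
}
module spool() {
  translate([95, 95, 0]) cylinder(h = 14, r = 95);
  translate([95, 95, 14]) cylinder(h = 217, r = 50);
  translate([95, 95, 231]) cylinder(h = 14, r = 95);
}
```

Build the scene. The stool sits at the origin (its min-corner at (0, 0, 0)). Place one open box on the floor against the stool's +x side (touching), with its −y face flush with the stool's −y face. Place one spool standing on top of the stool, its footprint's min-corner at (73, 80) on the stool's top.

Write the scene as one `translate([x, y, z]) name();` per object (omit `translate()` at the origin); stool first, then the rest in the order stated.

stool();
translate([269, 0, 0]) open_box();
translate([73, 80, 429]) spool();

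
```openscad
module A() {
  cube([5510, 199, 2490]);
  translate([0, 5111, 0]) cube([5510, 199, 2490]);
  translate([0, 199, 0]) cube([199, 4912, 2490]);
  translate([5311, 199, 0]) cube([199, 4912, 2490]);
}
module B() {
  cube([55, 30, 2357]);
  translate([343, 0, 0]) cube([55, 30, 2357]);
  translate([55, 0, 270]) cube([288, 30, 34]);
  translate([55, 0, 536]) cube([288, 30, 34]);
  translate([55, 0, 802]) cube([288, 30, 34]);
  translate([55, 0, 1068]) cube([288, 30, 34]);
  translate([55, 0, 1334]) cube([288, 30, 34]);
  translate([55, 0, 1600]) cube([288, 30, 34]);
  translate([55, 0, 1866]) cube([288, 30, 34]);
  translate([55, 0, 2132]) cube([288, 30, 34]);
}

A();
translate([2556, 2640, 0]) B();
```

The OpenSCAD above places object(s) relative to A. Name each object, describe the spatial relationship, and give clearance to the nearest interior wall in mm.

A is a house frame. B is a ladder. The ladder sits inside the house frame, centred. The clearance to the nearest interior wall is 2357 mm.

Clearances: x = 2357, y = 2441; minimum 2357 mm.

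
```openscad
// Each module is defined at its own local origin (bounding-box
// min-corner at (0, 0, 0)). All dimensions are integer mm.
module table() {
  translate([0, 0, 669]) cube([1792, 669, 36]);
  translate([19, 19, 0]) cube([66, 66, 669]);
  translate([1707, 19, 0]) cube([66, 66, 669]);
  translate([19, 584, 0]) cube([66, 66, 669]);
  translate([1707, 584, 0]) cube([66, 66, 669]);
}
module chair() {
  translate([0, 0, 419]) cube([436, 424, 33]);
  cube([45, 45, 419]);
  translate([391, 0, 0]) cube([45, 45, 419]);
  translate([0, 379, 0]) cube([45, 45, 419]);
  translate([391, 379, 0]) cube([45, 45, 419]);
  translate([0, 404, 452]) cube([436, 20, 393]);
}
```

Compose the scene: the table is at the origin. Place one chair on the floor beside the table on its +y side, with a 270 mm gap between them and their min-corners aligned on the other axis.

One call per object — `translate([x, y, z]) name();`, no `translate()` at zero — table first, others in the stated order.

table();
translate([0, 939, 0]) chair();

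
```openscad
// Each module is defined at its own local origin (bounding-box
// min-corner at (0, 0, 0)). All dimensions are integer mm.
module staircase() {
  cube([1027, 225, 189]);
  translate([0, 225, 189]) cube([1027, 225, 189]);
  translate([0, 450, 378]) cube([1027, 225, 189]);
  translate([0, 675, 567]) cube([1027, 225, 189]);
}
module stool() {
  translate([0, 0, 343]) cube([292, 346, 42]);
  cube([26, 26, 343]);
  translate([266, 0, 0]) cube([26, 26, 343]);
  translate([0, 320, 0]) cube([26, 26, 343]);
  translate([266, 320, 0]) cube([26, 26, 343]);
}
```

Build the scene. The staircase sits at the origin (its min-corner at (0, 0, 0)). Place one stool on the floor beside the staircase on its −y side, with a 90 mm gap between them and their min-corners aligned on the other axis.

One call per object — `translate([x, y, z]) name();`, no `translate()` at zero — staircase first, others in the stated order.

staircase();
translate([0, -436, 0]) stool();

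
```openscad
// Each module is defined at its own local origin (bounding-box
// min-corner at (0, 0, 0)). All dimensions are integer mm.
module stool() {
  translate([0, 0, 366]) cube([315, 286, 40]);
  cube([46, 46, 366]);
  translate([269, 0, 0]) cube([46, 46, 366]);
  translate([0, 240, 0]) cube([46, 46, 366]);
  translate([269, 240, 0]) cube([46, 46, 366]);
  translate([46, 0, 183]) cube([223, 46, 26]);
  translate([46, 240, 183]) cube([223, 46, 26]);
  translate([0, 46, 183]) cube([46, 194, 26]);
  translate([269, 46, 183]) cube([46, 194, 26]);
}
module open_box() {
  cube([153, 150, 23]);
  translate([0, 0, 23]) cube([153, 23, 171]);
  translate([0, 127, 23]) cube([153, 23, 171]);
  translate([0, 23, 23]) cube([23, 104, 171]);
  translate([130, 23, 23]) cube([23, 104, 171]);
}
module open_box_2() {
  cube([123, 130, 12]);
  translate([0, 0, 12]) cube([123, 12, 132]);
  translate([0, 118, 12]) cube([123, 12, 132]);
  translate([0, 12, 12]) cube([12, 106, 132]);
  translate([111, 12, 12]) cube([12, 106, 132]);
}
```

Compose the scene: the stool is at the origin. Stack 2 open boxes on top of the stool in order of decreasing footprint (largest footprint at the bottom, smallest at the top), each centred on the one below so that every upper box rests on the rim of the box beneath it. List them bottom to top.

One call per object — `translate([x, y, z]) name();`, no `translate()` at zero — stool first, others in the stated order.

stool();
translate([81, 68, 406]) open_box();
translate([96, 78, 600]) open_box_2();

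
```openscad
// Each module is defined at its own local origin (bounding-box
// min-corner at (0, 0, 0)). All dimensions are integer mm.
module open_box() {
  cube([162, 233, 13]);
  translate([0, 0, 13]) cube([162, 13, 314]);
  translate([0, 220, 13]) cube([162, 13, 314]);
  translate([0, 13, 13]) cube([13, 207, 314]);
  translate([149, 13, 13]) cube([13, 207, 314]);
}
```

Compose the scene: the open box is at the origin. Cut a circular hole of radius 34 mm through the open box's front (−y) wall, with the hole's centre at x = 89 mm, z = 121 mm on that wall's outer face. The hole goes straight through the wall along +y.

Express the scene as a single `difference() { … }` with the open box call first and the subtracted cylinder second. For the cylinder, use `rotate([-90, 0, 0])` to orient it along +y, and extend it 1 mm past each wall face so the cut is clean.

difference() {
  open_box();
  translate([89, -1, 121]) rotate([-90, 0, 0]) cylinder(h = 15, r = 34);
}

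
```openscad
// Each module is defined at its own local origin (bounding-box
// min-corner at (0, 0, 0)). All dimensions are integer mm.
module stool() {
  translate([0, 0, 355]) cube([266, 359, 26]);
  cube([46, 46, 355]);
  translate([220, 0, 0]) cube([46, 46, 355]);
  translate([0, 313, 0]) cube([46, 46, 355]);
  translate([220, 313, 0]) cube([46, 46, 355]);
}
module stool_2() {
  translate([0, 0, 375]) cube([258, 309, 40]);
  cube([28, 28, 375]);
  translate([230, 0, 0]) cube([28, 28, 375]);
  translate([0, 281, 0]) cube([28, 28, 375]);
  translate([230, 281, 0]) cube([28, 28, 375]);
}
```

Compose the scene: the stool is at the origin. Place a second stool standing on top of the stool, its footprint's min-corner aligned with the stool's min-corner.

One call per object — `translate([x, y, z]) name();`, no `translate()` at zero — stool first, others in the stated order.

stool();
translate([0, 0, 381]) stool_2();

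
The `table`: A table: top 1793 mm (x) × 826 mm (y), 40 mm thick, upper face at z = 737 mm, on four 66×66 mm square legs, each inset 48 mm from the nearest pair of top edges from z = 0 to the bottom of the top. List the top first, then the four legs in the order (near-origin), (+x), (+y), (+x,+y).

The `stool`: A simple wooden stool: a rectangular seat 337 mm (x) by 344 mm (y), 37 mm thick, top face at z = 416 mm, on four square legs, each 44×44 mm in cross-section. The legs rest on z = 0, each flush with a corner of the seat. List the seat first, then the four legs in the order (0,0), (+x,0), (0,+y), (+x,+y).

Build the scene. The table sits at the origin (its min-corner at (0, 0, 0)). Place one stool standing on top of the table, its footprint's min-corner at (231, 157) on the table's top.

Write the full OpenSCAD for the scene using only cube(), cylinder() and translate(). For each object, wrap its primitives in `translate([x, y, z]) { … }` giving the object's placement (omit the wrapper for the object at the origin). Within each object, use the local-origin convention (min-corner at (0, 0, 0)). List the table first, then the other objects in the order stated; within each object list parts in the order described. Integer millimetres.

translate([0, 0, 697]) cube([1793, 826, 40]);
translate([48, 48, 0]) cube([66, 66, 697]);
translate([1679, 48, 0]) cube([66, 66, 697]);
translate([48, 712, 0]) cube([66, 66, 697]);
translate([1679, 712, 0]) cube([66, 66, 697]);
translate([231, 157, 737]) {
  translate([0, 0, 379]) cube([337, 344, 37]);
  cube([44, 44, 379]);
  translate([293, 0, 0]) cube([44, 44, 379]);
  translate([0, 300, 0]) cube([44, 44, 379]);
  translate([293, 300, 0]) cube([44, 44, 379]);
}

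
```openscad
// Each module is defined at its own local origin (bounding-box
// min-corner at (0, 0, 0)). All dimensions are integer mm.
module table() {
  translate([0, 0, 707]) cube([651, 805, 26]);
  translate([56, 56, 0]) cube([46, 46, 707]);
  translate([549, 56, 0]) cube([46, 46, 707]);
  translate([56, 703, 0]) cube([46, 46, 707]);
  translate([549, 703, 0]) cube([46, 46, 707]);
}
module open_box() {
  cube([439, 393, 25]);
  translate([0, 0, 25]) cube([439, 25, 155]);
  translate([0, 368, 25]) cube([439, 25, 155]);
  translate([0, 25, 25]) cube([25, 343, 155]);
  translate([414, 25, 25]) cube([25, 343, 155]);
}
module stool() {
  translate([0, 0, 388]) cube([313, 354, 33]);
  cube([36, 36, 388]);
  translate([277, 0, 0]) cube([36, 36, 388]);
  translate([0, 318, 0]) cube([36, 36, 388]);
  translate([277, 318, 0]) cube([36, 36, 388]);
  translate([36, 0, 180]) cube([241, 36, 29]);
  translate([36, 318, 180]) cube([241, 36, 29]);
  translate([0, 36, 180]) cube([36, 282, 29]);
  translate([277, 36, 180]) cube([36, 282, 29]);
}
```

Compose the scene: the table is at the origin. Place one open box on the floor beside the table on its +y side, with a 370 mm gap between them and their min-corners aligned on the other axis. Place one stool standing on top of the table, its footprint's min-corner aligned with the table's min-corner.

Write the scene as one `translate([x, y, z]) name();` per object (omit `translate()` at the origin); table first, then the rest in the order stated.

table();
translate([0, 1175, 0]) open_box();
translate([0, 0, 733]) stool();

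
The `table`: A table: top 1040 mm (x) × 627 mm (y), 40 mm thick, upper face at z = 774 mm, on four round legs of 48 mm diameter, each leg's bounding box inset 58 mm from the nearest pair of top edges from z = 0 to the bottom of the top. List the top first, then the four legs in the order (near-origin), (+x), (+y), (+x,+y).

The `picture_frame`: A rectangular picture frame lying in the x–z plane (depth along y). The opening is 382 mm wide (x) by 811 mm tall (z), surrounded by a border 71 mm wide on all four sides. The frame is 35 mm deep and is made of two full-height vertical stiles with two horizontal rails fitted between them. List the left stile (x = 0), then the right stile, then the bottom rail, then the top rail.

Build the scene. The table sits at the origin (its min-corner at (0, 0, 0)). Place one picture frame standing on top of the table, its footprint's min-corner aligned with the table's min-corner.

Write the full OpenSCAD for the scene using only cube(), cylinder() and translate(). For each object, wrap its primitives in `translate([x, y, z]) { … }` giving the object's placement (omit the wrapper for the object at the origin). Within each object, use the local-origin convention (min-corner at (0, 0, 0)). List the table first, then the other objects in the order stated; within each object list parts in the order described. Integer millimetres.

translate([0, 0, 734]) cube([1040, 627, 40]);
translate([82, 82, 0]) cylinder(h = 734, r = 24);
translate([958, 82, 0]) cylinder(h = 734, r = 24);
translate([82, 545, 0]) cylinder(h = 734, r = 24);
translate([958, 545, 0]) cylinder(h = 734, r = 24);
translate([0, 0, 774]) {
  cube([71, 35, 953]);
  translate([453, 0, 0]) cube([71, 35, 953]);
  translate([71, 0, 0]) cube([382, 35, 71]);
  translate([71, 0, 882]) cube([382, 35, 71]);
}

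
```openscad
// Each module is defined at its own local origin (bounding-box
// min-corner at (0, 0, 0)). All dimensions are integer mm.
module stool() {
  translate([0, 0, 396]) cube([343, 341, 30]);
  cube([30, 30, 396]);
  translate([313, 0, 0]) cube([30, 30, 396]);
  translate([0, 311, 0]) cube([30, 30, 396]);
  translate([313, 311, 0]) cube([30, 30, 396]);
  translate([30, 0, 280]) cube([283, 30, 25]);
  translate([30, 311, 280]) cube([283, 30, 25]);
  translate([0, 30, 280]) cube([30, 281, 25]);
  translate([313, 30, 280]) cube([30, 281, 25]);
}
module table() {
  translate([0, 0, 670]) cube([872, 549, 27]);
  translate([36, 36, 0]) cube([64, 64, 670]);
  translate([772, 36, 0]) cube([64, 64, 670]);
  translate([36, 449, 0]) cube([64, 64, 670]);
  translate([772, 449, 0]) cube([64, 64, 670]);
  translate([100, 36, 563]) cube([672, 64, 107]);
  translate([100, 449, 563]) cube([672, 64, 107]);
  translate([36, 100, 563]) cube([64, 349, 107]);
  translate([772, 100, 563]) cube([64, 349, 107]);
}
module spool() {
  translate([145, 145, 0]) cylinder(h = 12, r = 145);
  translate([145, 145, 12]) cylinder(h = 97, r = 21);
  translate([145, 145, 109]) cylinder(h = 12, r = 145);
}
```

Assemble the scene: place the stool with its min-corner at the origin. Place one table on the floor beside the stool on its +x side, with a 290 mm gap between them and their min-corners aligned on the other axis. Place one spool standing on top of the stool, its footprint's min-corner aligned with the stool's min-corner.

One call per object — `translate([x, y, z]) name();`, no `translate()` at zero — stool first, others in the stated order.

stool();
translate([633, 0, 0]) table();
translate([0, 0, 426]) spool();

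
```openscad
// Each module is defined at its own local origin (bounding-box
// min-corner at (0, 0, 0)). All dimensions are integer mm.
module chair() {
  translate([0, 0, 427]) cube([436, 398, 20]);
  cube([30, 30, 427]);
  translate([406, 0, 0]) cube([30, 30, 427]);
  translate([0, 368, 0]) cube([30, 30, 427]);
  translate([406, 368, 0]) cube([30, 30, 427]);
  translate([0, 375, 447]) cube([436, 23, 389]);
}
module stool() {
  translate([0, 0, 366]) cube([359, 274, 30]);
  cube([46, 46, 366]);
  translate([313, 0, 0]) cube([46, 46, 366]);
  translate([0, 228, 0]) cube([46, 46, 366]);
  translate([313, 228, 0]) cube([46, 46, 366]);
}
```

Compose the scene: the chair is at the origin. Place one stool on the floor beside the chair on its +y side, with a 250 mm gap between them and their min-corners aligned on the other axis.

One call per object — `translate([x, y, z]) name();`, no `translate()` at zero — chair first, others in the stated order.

chair();
translate([0, 648, 0]) stool();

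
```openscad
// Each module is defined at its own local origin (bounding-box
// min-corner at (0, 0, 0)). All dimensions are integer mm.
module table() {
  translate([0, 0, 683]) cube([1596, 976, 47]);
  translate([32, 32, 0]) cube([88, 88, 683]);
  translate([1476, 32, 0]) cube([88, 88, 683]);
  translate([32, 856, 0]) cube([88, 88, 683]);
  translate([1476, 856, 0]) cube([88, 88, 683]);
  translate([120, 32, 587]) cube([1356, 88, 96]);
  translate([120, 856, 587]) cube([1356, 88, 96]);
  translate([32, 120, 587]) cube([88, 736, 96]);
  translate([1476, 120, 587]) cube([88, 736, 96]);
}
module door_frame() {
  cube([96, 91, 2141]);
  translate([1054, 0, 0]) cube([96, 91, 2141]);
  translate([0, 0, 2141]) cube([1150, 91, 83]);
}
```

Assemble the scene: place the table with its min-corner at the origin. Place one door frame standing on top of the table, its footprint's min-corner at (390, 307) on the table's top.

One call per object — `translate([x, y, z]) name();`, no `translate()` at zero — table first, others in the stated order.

table();
translate([390, 307, 730]) door_frame();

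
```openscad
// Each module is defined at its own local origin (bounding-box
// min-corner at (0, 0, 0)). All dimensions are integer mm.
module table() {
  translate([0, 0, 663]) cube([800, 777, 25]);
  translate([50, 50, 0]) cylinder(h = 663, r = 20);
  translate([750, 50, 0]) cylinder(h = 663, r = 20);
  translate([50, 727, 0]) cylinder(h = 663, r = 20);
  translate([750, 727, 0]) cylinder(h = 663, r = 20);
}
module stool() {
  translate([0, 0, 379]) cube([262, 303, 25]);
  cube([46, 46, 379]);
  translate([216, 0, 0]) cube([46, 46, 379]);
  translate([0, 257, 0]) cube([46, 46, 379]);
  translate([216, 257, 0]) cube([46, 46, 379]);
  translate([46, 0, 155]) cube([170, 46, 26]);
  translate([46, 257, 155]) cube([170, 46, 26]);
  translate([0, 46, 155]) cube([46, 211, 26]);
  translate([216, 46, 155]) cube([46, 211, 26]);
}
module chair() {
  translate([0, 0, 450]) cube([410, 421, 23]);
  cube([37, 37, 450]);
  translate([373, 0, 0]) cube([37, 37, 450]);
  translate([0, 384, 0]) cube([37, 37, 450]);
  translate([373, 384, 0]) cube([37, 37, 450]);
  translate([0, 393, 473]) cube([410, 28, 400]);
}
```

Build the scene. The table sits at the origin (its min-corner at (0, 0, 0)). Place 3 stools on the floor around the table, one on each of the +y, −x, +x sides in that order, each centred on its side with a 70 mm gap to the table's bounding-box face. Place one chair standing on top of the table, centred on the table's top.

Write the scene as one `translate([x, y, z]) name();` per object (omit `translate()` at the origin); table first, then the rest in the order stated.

table();
translate([269, 847, 0]) stool();
translate([-332, 237, 0]) stool();
translate([870, 237, 0]) stool();
translate([195, 178, 688]) chair();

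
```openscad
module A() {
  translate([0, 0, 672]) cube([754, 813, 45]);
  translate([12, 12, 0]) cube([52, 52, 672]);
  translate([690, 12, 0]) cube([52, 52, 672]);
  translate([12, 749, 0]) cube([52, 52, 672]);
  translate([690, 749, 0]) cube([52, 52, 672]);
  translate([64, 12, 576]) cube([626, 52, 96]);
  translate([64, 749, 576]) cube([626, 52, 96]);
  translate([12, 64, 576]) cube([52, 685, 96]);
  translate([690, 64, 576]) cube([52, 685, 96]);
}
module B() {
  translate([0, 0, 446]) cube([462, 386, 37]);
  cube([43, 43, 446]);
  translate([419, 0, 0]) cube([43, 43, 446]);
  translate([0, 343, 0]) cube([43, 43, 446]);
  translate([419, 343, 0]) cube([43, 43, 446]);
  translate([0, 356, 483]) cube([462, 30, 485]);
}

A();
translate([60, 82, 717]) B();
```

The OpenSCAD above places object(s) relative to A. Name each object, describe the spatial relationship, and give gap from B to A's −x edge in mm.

A is a table. B is a chair. The chair is on top of the table. The gap from the chair to the table's −x edge is 60 mm.

The chair's min-x is at 60; the table's min-x is 0; gap = 60 mm.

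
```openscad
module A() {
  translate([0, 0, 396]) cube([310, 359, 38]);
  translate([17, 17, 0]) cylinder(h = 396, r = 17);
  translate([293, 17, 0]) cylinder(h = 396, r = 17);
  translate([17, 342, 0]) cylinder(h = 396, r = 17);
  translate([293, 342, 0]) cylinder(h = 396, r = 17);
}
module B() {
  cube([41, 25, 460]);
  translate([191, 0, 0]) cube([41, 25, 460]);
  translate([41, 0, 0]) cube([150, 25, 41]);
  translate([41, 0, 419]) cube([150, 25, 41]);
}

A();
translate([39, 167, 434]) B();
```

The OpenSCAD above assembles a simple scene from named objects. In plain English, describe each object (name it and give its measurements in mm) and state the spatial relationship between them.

A is a simple wooden stool: a rectangular seat 310 mm (x) by 359 mm (y), 38 mm thick, top face at z = 434 mm, on four round legs, each 34 mm in diameter. The legs rest on z = 0, each leg's axis is inset half a diameter from the nearest pair of seat edges (so the leg's bounding box is flush with the corner).

B is a rectangular picture frame lying in the x–z plane (depth along y). The opening is 150 mm wide (x) by 378 mm tall (z), surrounded by a border 41 mm wide on all four sides. The frame is 25 mm deep and is made of two full-height vertical stiles with two horizontal rails fitted between them.

The picture frame is on top of the stool, centred.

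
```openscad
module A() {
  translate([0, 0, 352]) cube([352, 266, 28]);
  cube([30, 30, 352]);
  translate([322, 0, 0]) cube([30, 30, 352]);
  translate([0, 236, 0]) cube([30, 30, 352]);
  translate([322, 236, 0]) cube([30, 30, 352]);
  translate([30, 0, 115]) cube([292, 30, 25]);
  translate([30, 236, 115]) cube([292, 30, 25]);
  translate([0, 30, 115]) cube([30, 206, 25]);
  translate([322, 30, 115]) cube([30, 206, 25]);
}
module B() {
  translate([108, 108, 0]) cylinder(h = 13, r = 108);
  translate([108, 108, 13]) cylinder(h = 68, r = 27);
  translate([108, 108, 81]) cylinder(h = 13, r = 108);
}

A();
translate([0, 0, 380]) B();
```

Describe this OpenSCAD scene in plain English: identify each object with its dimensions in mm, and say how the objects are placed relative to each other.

A is a simple wooden stool: a rectangular seat 352 mm (x) by 266 mm (y), 28 mm thick, top face at z = 380 mm, on four square legs, each 30×30 mm in cross-section. The legs rest on z = 0, each flush with a corner of the seat. Four stretchers, 30 mm wide and 25 mm tall, connect adjacent legs with their undersides at z = 115 mm, each running between the inner faces of the legs it joins and aligned with the legs' outer faces on the other axis.

B is a spool: two coaxial disc flanges of radius 108 mm and thickness 13 mm, joined by a core cylinder of radius 27 mm and height 68 mm. The lower flange rests on z = 0 and the three cylinders share a vertical axis.

The spool is on top of the stool.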